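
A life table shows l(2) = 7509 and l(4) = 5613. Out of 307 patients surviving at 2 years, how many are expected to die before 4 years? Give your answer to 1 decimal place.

The relevant probability is 1 − 5613/7509 = 0.252497.
Expected number = 307 × 0.252497 = 77.5.

77.5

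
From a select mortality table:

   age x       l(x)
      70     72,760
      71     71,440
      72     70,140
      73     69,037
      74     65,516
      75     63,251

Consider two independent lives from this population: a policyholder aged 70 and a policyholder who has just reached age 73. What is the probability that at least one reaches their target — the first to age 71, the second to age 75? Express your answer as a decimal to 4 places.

0.9985

p₁ = l(71)/l(70) = 71,440/72,760 = 0.981858; p₂ = l(75)/l(73) = 63,251/69,037 = 0.916190.
P(at least one) = 1 − (1−p₁)(1−p₂) = 1 − 0.018142 × 0.083810 = 0.998480.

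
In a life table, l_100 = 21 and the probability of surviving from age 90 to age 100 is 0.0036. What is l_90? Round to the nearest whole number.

5833

l_90 = l_100 / p = 21 / 0.0036 = 5833.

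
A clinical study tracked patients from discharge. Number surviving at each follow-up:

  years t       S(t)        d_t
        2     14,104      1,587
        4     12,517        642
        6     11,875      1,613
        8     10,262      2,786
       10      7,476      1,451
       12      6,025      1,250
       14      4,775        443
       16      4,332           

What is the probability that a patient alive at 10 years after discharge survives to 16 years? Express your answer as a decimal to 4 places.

0.5795

The conditional survival probability is S(16)/S(10) = 4,332/7,476 = 0.579454.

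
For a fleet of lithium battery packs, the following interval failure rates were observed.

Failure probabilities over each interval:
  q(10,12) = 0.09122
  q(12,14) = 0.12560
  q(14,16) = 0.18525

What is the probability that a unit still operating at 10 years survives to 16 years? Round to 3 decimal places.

0.647

Chaining the interval survival probabilities: (1 − 0.09122) × (1 − 0.12560) × (1 − 0.18525).
= 0.90878 × 0.87440 × 0.81475 = 0.647431.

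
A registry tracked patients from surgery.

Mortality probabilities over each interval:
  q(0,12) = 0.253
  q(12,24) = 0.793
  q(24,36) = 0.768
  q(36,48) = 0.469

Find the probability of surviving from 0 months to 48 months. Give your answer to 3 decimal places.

P(survive 0→48) = (1 − 0.253) × (1 − 0.793) × (1 − 0.768) × (1 − 0.469).
= 0.747 × 0.207 × 0.232 × 0.531 = 0.019049.

0.019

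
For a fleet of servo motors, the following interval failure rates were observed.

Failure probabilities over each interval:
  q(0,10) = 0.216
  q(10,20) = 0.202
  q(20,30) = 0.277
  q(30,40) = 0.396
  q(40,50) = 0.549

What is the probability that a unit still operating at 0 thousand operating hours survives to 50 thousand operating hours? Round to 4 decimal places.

0.1232

Chaining the interval survival probabilities: (1 − 0.216) × (1 − 0.202) × (1 − 0.277) × (1 − 0.396) × (1 − 0.549).
= 0.784 × 0.798 × 0.723 × 0.604 × 0.451 = 0.123217.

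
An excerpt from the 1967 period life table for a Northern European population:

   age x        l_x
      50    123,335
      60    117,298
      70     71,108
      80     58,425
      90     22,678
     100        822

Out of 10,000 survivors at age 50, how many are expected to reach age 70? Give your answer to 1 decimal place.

5765.4

The relevant probability is 71,108/123,335 = 0.576544.
Expected number = 10,000 × 0.576544 = 5765.4.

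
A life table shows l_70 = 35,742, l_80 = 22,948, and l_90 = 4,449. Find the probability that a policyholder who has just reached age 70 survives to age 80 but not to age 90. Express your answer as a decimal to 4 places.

We want 10|10q70 = (l_80 − l_90)/l_70.
This is the probability of reaching 80 but not 90, conditional on being alive at 70: (l_80 − l_90) / l_70.
= (22,948 − 4,449) / 35,742 = 18,499 / 35,742 = 0.517570.

0.5176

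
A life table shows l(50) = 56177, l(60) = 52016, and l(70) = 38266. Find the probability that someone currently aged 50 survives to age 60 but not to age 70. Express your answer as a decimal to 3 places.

This is the probability of reaching 60 but not 70, conditional on being alive at 50: (l(60) − l(70)) / l(50).
= (52016 − 38266) / 56177 = 13750 / 56177 = 0.244762.

0.245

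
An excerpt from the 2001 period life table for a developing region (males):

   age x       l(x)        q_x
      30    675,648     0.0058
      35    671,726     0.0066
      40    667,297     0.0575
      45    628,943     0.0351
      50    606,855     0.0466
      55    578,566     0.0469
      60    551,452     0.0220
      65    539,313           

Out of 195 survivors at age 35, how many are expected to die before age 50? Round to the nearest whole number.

The relevant probability is 1 − 606,855/671,726 = 0.096574.
Expected number = 195 × 0.096574 = 19.

19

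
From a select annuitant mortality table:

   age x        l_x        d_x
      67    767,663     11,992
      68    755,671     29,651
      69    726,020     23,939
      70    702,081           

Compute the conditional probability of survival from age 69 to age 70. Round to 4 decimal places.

0.9670

We want 1p69 = l_70/l_69.
The conditional survival probability is l_70/l_69 = 702,081/726,020 = 0.967027.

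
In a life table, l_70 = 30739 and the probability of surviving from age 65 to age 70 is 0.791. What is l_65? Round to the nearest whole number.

l_65 = l_70 / p = 30739 / 0.791 = 38861.

38861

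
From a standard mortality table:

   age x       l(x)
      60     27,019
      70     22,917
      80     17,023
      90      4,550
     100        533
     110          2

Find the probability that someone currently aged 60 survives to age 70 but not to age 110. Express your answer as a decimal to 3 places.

0.848

This is the probability of reaching 70 but not 110, conditional on being alive at 60: (l(70) − l(110)) / l(60).
= (22,917 − 2) / 27,019 = 22,915 / 27,019 = 0.848107.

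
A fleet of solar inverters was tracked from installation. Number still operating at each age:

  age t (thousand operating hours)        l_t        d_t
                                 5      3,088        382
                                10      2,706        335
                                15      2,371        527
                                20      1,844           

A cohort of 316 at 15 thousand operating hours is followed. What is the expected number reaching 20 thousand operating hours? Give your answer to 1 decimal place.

The relevant probability is 1,844/2,371 = 0.777731.
Expected number = 316 × 0.777731 = 245.8.

245.8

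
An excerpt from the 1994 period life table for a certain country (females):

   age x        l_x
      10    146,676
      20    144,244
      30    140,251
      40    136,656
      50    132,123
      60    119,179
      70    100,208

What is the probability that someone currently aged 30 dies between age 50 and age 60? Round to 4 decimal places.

We want 20|10q30 = (l_50 − l_60)/l_30.
This is the probability of reaching 50 but not 60, conditional on being alive at 30: (l_50 − l_60) / l_30.
= (132,123 − 119,179) / 140,251 = 12,944 / 140,251 = 0.092292.

0.0923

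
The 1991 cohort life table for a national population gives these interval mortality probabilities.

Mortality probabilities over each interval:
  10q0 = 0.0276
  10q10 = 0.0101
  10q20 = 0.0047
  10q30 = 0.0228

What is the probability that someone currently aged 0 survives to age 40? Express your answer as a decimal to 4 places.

40p0 = (1 − 0.0276) × (1 − 0.0101) × (1 − 0.0047) × (1 − 0.0228).
= 0.9724 × 0.9899 × 0.9953 × 0.9772 = 0.936211.

0.9362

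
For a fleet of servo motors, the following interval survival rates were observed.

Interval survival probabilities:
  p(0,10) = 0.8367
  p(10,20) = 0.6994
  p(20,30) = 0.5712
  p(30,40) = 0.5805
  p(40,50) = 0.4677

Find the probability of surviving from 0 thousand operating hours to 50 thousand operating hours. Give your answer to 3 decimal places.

0.091

Survival from 0 to 50 is the product of surviving each interval: 0.8367 × 0.6994 × 0.5712 × 0.5805 × 0.4677.
= 0.090751.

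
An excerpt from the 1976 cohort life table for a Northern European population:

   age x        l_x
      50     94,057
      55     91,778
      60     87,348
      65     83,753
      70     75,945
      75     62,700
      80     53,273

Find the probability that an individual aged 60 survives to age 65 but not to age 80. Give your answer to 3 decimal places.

0.349

We want 5|15q60 = (l_65 − l_80)/l_60.
This is the probability of reaching 65 but not 80, conditional on being alive at 60: (l_65 − l_80) / l_60.
= (83,753 − 53,273) / 87,348 = 30,480 / 87,348 = 0.348949.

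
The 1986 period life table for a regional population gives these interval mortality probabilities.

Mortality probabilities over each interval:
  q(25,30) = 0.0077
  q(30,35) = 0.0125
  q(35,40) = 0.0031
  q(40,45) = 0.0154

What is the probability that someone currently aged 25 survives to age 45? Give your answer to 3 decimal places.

P(survive 25→45) = (1 − 0.0077) × (1 − 0.0125) × (1 − 0.0031) × (1 − 0.0154).
= 0.9923 × 0.9875 × 0.9969 × 0.9846 = 0.961815.

0.962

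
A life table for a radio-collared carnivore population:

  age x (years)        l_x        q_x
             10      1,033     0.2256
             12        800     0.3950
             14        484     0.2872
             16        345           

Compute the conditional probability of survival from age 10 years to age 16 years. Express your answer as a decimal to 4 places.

The conditional survival probability is l_16/l_10 = 345/1,033 = 0.333979.

0.3340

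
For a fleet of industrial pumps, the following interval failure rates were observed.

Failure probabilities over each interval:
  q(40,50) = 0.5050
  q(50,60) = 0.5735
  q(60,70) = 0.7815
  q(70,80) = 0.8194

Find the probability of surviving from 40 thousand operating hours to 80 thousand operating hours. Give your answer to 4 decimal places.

0.0083

P(survive 40→80) = (1 − 0.5050) × (1 − 0.5735) × (1 − 0.7815) × (1 − 0.8194).
= 0.4950 × 0.4265 × 0.2185 × 0.1806 = 0.008331.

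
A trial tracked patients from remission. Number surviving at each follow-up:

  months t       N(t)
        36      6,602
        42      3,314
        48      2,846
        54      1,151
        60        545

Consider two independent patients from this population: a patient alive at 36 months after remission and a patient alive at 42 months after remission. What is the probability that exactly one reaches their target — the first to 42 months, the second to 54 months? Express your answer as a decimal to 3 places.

p₁ = N(42)/N(36) = 3,314/6,602 = 0.501969; p₂ = N(54)/N(42) = 1,151/3,314 = 0.347314.
P(exactly one) = p₁(1−p₂) + (1−p₁)p₂ = 0.327628 + 0.172973 = 0.500601.

0.501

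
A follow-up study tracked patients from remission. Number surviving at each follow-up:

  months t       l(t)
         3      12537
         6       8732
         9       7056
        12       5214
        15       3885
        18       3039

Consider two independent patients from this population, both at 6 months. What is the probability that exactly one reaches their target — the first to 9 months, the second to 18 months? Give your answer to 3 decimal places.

p₁ = l(9)/l(6) = 7056/8732 = 0.808062; p₂ = l(18)/l(6) = 3039/8732 = 0.348030.
P(exactly one) = p₁(1−p₂) + (1−p₁)p₂ = 0.526832 + 0.066800 = 0.593632.

0.594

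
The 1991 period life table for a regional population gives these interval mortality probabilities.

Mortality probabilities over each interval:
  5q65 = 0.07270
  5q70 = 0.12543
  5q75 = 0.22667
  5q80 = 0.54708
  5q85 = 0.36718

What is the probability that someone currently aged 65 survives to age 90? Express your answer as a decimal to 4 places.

Survival from 65 to 90 is the product of surviving each interval: (1 − 0.07270) × (1 − 0.12543) × (1 − 0.22667) × (1 − 0.54708) × (1 − 0.36718).
= 0.92730 × 0.87457 × 0.77333 × 0.45292 × 0.63282 = 0.179755.

0.1798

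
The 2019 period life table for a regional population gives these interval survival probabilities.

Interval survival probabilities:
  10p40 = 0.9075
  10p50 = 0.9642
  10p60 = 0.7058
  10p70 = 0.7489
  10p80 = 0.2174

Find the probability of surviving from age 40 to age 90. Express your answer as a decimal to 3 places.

0.101

Survival from 40 to 90 is the product of surviving each interval: 0.9075 × 0.9642 × 0.7058 × 0.7489 × 0.2174.
= 0.100549.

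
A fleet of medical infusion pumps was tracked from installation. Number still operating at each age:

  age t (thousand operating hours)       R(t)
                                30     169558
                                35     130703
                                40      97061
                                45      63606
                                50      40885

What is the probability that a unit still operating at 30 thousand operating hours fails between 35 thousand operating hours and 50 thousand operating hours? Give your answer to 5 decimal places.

This is the probability of reaching 35 but not 50, conditional on being operational at 30: (R(35) − R(50)) / R(30).
= (130703 − 40885) / 169558 = 89818 / 169558 = 0.529718.

0.52972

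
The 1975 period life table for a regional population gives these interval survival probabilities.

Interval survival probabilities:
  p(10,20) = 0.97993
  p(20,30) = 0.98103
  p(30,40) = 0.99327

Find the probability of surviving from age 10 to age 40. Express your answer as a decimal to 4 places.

0.9549

P(survive 10→40) = 0.97993 × 0.98103 × 0.99327.
= 0.954871.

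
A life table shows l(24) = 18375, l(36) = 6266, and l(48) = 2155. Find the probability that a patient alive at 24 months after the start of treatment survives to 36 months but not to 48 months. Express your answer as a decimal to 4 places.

This is the probability of reaching 36 but not 48, conditional on being alive at 24: (l(36) − l(48)) / l(24).
= (6266 − 2155) / 18375 = 4111 / 18375 = 0.223728.

0.2237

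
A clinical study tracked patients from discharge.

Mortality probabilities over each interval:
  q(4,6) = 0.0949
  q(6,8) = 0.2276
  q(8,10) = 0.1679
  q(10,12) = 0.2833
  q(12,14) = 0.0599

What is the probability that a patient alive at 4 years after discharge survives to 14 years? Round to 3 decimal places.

0.392

The overall survival probability is (1 − 0.0949) × (1 − 0.2276) × (1 − 0.1679) × (1 − 0.2833) × (1 − 0.0599).
= 0.9051 × 0.7724 × 0.8321 × 0.7167 × 0.9401 = 0.391946.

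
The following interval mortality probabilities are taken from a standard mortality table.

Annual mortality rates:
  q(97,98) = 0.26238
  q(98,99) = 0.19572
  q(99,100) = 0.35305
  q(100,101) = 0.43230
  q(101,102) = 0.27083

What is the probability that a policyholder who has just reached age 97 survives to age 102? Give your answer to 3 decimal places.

Chaining the interval survival probabilities: (1 − 0.26238) × (1 − 0.19572) × (1 − 0.35305) × (1 − 0.43230) × (1 − 0.27083).
= 0.73762 × 0.80428 × 0.64695 × 0.56770 × 0.72917 = 0.158876.

0.159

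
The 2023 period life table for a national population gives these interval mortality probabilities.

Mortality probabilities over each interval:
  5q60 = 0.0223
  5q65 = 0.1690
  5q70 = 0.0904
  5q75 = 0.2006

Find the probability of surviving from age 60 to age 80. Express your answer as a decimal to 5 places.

Chaining the interval survival probabilities: (1 − 0.0223) × (1 − 0.1690) × (1 − 0.0904) × (1 − 0.2006).
= 0.9777 × 0.8310 × 0.9096 × 0.7994 = 0.590774.

0.59077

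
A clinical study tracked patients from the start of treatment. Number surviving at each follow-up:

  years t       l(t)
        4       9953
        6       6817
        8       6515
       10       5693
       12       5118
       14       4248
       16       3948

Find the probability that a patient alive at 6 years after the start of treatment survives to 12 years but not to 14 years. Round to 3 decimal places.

This is the probability of reaching 12 but not 14, conditional on being alive at 6: (l(12) − l(14)) / l(6).
= (5118 − 4248) / 6817 = 870 / 6817 = 0.127622.

0.128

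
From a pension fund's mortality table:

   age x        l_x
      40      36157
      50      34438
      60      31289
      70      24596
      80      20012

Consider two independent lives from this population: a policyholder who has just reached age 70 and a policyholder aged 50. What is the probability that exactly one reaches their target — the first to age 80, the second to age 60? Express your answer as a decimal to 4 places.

p₁ = l_80/l_70 = 20012/24596 = 0.813628; p₂ = l_60/l_50 = 31289/34438 = 0.908560.
P(exactly one) = p₁(1−p₂) + (1−p₁)p₂ = 0.074398 + 0.169330 = 0.243728.

0.2437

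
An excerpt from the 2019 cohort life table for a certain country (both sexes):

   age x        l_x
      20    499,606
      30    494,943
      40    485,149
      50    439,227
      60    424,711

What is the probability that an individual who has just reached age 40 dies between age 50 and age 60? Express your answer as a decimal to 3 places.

We want 10|10q40 = (l_50 − l_60)/l_40.
This is the probability of reaching 50 but not 60, conditional on being alive at 40: (l_50 − l_60) / l_40.
= (439,227 − 424,711) / 485,149 = 14,516 / 485,149 = 0.029921.

0.030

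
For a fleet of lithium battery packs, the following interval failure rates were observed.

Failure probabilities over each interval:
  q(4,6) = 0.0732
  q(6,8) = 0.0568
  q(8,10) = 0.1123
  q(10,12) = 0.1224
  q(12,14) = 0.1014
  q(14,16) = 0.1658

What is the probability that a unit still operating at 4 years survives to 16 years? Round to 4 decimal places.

Survival from 4 to 16 is the product of surviving each interval: (1 − 0.0732) × (1 − 0.0568) × (1 − 0.1123) × (1 − 0.1224) × (1 − 0.1014) × (1 − 0.1658).
= 0.9268 × 0.9432 × 0.8877 × 0.8776 × 0.8986 × 0.8342 = 0.510492.

0.5105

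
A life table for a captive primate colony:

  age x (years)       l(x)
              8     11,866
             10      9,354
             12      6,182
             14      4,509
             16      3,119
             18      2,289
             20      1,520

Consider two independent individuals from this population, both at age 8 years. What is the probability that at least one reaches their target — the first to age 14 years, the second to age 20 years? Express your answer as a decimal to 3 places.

0.459

p₁ = l(14)/l(8) = 4,509/11,866 = 0.379993; p₂ = l(20)/l(8) = 1,520/11,866 = 0.128097.
P(at least one) = 1 − (1−p₁)(1−p₂) = 1 − 0.620007 × 0.871903 = 0.459414.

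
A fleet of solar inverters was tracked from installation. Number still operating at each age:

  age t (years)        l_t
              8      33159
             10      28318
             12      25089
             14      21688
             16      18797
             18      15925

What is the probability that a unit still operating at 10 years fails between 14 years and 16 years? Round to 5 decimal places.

This is the probability of reaching 14 but not 16, conditional on being operational at 10: (l_14 − l_16) / l_10.
= (21688 − 18797) / 28318 = 2891 / 28318 = 0.102091.

0.10209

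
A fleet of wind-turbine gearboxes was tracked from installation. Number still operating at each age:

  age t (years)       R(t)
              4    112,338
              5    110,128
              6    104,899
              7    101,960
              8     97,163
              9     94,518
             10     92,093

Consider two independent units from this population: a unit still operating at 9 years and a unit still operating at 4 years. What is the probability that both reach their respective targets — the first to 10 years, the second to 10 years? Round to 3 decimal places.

p₁ = R(10)/R(9) = 92,093/94,518 = 0.974344; p₂ = R(10)/R(4) = 92,093/112,338 = 0.819785.
P(both) = p₁ × p₂ = 0.974344 × 0.819785 = 0.798753.

0.799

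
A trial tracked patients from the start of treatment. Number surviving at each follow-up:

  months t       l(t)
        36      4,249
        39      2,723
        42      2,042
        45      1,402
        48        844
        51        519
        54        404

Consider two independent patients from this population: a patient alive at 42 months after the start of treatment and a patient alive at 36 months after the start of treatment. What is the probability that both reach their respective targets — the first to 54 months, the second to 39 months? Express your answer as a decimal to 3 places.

p₁ = l(54)/l(42) = 404/2,042 = 0.197845; p₂ = l(39)/l(36) = 2,723/4,249 = 0.640857.
P(both) = p₁ × p₂ = 0.197845 × 0.640857 = 0.126790.

0.127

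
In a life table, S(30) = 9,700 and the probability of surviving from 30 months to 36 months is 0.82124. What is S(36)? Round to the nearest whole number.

S(36) = S(30) × p = 9,700 × 0.82124 = 7966.

7966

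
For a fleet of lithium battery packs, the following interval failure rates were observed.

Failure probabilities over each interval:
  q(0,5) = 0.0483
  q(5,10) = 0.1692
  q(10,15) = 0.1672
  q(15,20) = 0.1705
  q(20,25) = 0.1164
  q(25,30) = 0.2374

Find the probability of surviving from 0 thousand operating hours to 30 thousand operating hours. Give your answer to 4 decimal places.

Survival from 0 to 30 is the product of surviving each interval: (1 − 0.0483) × (1 − 0.1692) × (1 − 0.1672) × (1 − 0.1705) × (1 − 0.1164) × (1 − 0.2374).
= 0.9517 × 0.8308 × 0.8328 × 0.8295 × 0.8836 × 0.7626 = 0.368049.

0.3680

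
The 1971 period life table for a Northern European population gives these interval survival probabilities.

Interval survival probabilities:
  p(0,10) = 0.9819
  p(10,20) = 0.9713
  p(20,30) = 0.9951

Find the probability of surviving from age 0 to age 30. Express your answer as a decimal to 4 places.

Survival from 0 to 30 is the product of surviving each interval: 0.9819 × 0.9713 × 0.9951.
= 0.949046.

0.9490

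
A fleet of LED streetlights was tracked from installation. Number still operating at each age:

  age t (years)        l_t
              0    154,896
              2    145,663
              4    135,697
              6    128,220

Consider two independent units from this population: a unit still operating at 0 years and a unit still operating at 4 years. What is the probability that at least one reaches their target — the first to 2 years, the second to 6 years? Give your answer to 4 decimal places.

0.9967

p₁ = l_2/l_0 = 145,663/154,896 = 0.940392; p₂ = l_6/l_4 = 128,220/135,697 = 0.944899.
P(at least one) = 1 − (1−p₁)(1−p₂) = 1 − 0.059608 × 0.055101 = 0.996716.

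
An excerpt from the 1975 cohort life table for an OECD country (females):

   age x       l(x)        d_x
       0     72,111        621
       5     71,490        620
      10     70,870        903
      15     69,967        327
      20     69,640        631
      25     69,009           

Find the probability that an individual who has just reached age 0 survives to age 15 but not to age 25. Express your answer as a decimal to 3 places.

0.013

This is the probability of reaching 15 but not 25, conditional on being alive at 0: (l(15) − l(25)) / l(0).
= (69,967 − 69,009) / 72,111 = 958 / 72,111 = 0.013285.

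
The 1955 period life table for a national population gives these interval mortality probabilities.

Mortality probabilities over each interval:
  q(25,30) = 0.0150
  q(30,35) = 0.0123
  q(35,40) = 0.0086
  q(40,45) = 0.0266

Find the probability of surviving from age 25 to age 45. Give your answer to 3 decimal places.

P(survive 25→45) = (1 − 0.0150) × (1 − 0.0123) × (1 − 0.0086) × (1 − 0.0266).
= 0.9850 × 0.9877 × 0.9914 × 0.9734 = 0.938862.

0.939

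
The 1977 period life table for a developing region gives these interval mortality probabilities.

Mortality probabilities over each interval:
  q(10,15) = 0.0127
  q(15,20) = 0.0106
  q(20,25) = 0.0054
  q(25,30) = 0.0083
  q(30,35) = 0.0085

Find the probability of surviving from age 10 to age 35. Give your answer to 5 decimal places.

0.95531

Chaining the interval survival probabilities: (1 − 0.0127) × (1 − 0.0106) × (1 − 0.0054) × (1 − 0.0083) × (1 − 0.0085).
= 0.9873 × 0.9894 × 0.9946 × 0.9917 × 0.9915 = 0.955306.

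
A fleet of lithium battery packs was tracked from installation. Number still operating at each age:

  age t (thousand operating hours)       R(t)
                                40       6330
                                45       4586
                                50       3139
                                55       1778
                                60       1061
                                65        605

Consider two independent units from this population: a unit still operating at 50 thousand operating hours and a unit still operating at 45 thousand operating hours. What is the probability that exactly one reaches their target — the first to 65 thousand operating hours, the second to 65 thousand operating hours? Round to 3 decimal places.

0.274

p₁ = R(65)/R(50) = 605/3139 = 0.192737; p₂ = R(65)/R(45) = 605/4586 = 0.131923.
P(exactly one) = p₁(1−p₂) + (1−p₁)p₂ = 0.167311 + 0.106497 = 0.273807.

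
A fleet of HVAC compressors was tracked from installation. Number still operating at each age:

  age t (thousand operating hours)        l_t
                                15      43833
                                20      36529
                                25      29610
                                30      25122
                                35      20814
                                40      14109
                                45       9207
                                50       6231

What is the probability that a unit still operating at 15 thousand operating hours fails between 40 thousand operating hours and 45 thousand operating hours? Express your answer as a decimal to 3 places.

This is the probability of reaching 40 but not 45, conditional on being operational at 15: (l_40 − l_45) / l_15.
= (14109 − 9207) / 43833 = 4902 / 43833 = 0.111834.

0.112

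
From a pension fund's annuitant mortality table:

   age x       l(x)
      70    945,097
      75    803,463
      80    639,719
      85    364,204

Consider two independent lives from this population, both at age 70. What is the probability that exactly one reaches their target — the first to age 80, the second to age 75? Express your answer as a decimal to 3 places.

p₁ = l(80)/l(70) = 639,719/945,097 = 0.676882; p₂ = l(75)/l(70) = 803,463/945,097 = 0.850138.
P(exactly one) = p₁(1−p₂) + (1−p₁)p₂ = 0.101439 + 0.274695 = 0.376134.

0.376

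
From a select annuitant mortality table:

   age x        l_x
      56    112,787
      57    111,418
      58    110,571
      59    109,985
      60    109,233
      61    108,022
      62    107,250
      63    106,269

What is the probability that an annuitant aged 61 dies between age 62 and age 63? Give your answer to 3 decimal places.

We want 1|1q61 = (l_62 − l_63)/l_61.
This is the probability of reaching 62 but not 63, conditional on being alive at 61: (l_62 − l_63) / l_61.
= (107,250 − 106,269) / 108,022 = 981 / 108,022 = 0.009081.

0.009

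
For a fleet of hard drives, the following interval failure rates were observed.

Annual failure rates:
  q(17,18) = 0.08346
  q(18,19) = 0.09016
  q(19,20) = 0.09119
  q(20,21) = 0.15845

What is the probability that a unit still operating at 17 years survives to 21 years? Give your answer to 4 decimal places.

Survival from 17 to 21 is the product of surviving each interval: (1 − 0.08346) × (1 − 0.09016) × (1 − 0.09119) × (1 − 0.15845).
= 0.91654 × 0.90984 × 0.90881 × 0.84155 = 0.637778.

0.6378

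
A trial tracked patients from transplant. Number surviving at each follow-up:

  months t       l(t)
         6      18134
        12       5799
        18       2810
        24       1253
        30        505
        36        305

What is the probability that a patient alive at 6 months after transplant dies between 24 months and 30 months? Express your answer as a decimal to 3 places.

0.041

This is the probability of reaching 24 but not 30, conditional on being alive at 6: (l(24) − l(30)) / l(6).
= (1253 − 505) / 18134 = 748 / 18134 = 0.041248.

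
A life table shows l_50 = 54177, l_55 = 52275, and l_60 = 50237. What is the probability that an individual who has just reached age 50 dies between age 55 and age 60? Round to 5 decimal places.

We want 5|5q50 = (l_55 − l_60)/l_50.
This is the probability of reaching 55 but not 60, conditional on being alive at 50: (l_55 − l_60) / l_50.
= (52275 − 50237) / 54177 = 2038 / 54177 = 0.037617.

0.03762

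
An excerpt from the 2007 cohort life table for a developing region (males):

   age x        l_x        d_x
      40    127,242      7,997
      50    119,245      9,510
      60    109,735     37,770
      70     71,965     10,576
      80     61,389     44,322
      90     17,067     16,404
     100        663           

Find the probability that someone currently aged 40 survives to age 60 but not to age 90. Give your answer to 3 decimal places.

We want 20|30q40 = (l_60 − l_90)/l_40.
This is the probability of reaching 60 but not 90, conditional on being alive at 40: (l_60 − l_90) / l_40.
= (109,735 − 17,067) / 127,242 = 92,668 / 127,242 = 0.728282.

0.728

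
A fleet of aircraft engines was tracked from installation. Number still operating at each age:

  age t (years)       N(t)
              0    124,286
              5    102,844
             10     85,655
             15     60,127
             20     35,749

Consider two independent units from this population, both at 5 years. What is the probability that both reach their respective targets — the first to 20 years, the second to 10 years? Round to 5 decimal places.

0.28951

p₁ = N(20)/N(5) = 35,749/102,844 = 0.347604; p₂ = N(10)/N(5) = 85,655/102,844 = 0.832863.
P(both) = p₁ × p₂ = 0.347604 × 0.832863 = 0.289507.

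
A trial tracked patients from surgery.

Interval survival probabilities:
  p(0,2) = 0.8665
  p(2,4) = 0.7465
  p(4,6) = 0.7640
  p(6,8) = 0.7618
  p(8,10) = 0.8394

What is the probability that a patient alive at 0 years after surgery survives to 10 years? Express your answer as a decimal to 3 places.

0.316

The overall survival probability is 0.8665 × 0.7465 × 0.7640 × 0.7618 × 0.8394.
= 0.316011.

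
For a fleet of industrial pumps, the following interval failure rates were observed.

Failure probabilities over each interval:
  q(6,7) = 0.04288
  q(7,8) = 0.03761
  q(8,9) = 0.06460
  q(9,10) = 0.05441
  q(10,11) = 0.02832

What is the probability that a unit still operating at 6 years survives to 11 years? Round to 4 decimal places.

Chaining the interval survival probabilities: (1 − 0.04288) × (1 − 0.03761) × (1 − 0.06460) × (1 − 0.05441) × (1 − 0.02832).
= 0.95712 × 0.96239 × 0.93540 × 0.94559 × 0.97168 = 0.791664.

0.7917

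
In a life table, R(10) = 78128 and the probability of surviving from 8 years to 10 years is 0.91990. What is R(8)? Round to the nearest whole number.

R(8) = R(10) / p = 78128 / 0.91990 = 84931.

84931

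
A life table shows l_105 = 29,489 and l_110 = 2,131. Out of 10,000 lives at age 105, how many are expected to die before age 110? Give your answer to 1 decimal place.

The relevant probability is 1 − 2,131/29,489 = 0.927736.
Expected number = 10,000 × 0.927736 = 9277.4.

9277.4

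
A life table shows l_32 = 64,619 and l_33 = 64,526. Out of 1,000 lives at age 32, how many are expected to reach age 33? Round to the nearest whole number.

The relevant probability is 64,526/64,619 = 0.998561.
Expected number = 1,000 × 0.998561 = 999.

999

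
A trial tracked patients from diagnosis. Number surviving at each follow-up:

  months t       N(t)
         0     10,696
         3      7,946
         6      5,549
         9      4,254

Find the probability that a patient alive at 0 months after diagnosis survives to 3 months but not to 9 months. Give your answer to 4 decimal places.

0.3452

This is the probability of reaching 3 but not 9, conditional on being alive at 0: (N(3) − N(9)) / N(0).
= (7,946 − 4,254) / 10,696 = 3,692 / 10,696 = 0.345176.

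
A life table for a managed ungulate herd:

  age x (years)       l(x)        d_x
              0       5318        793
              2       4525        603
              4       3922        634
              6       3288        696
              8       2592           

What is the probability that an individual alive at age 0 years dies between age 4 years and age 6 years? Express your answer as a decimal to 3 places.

This is the probability of reaching 4 but not 6, conditional on being alive at 0: (l(4) − l(6)) / l(0).
= (3922 − 3288) / 5318 = 634 / 5318 = 0.119218.

0.119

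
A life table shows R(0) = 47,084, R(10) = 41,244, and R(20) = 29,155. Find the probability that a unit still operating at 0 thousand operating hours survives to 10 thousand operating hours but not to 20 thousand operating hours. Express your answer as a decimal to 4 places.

This is the probability of reaching 10 but not 20, conditional on being operational at 0: (R(10) − R(20)) / R(0).
= (41,244 − 29,155) / 47,084 = 12,089 / 47,084 = 0.256754.

0.2568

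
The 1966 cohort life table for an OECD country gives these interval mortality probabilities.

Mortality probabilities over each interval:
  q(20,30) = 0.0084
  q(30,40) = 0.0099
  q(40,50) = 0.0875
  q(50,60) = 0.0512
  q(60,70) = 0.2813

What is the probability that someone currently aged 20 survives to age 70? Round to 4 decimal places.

P(survive 20→70) = (1 − 0.0084) × (1 − 0.0099) × (1 − 0.0875) × (1 − 0.0512) × (1 − 0.2813).
= 0.9916 × 0.9901 × 0.9125 × 0.9488 × 0.7187 = 0.610901.

0.6109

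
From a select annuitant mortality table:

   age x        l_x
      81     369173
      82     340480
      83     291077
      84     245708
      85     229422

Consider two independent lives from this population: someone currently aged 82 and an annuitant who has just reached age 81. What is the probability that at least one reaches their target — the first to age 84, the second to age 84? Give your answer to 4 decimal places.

p₁ = l_84/l_82 = 245708/340480 = 0.721652; p₂ = l_84/l_81 = 245708/369173 = 0.665563.
P(at least one) = 1 − (1−p₁)(1−p₂) = 1 − 0.278348 × 0.334437 = 0.906910.

0.9069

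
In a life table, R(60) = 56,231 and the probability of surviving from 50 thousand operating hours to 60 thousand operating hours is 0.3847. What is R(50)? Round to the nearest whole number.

146168

R(50) = R(60) / p = 56,231 / 0.3847 = 146168.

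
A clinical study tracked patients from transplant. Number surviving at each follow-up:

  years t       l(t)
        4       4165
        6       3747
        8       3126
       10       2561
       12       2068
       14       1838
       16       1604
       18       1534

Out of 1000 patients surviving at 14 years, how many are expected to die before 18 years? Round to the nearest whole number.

165

The relevant probability is 1 − 1534/1838 = 0.165397.
Expected number = 1000 × 0.165397 = 165.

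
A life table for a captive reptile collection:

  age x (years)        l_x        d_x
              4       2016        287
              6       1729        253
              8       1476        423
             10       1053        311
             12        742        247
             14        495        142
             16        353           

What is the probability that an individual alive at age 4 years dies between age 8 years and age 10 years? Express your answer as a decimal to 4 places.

0.2098

This is the probability of reaching 8 but not 10, conditional on being alive at 4: (l_8 − l_10) / l_4.
= (1476 − 1053) / 2016 = 423 / 2016 = 0.209821.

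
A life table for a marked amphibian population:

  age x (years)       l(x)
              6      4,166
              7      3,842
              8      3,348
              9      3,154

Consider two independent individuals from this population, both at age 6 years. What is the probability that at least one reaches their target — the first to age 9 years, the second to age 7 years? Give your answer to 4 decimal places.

p₁ = l(9)/l(6) = 3,154/4,166 = 0.757081; p₂ = l(7)/l(6) = 3,842/4,166 = 0.922228.
P(at least one) = 1 − (1−p₁)(1−p₂) = 1 − 0.242919 × 0.077772 = 0.981108.

0.9811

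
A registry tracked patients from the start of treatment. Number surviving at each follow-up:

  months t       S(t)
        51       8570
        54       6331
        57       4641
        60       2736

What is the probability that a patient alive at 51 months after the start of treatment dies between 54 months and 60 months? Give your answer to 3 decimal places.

0.419

This is the probability of reaching 54 but not 60, conditional on being alive at 51: (S(54) − S(60)) / S(51).
= (6331 − 2736) / 8570 = 3595 / 8570 = 0.419487.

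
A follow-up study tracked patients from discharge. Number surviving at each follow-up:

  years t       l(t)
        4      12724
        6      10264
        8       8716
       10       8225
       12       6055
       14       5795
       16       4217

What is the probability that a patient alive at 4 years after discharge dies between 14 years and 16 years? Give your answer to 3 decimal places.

0.124

This is the probability of reaching 14 but not 16, conditional on being alive at 4: (l(14) − l(16)) / l(4).
= (5795 − 4217) / 12724 = 1578 / 12724 = 0.124018.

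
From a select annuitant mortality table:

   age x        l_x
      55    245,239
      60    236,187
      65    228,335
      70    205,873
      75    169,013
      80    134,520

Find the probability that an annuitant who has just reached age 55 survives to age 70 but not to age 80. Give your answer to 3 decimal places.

0.291

We want 15|10q55 = (l_70 − l_80)/l_55.
This is the probability of reaching 70 but not 80, conditional on being alive at 55: (l_70 − l_80) / l_55.
= (205,873 − 134,520) / 245,239 = 71,353 / 245,239 = 0.290953.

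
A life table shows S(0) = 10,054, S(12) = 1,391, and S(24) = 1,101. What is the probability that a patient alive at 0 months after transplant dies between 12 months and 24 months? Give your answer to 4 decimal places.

This is the probability of reaching 12 but not 24, conditional on being alive at 0: (S(12) − S(24)) / S(0).
= (1,391 − 1,101) / 10,054 = 290 / 10,054 = 0.028844.

0.0288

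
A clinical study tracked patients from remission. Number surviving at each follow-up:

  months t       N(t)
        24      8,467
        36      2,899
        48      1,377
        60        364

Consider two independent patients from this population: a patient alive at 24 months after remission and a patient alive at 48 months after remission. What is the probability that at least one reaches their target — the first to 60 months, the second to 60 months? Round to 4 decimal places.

0.2960

p₁ = N(60)/N(24) = 364/8,467 = 0.042990; p₂ = N(60)/N(48) = 364/1,377 = 0.264343.
P(at least one) = 1 − (1−p₁)(1−p₂) = 1 − 0.957010 × 0.735657 = 0.295969.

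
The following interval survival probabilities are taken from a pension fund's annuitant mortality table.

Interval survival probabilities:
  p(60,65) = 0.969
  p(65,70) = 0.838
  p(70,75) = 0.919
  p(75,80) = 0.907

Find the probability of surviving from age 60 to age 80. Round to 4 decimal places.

0.6768

Chaining the interval survival probabilities: 0.969 × 0.838 × 0.919 × 0.907.
= 0.676847.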